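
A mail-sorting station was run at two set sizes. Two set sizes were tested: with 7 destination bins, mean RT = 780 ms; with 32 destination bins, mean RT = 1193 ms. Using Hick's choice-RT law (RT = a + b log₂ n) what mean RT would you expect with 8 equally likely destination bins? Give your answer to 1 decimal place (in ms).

Solve the two-equation system in a and b:
  b = (1193 − 780) / (log₂ 32 − log₂ 7) = 413 / (5 − 2.8074) = 188.357 ms/bit
  a = 780 − 188.357 × 2.8074 = 251.215 ms
Then RT(8) = 251.215 + 188.357 × log₂ 8 = 251.215 + 188.357 × 3 ≈ 816.286 ms.

816.3 ms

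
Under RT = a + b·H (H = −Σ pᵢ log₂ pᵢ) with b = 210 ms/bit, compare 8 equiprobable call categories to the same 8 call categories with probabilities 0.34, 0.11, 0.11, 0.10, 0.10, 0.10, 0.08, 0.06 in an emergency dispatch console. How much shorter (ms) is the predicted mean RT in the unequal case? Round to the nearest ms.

50 ms

Equiprobable entropy H₀ = log₂ 8 = 3.0000 bits.
Skewed entropy H = −Σ pᵢ log₂ pᵢ = 2.7614 bits.
ΔRT = b·(H₀ − H) = 210 × 0.2386 = 50.11 ms.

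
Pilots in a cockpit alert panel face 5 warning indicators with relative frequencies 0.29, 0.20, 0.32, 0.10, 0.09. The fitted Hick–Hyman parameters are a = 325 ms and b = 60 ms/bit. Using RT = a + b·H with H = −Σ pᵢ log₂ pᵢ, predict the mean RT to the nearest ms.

Entropy contributions −pᵢ log₂ pᵢ: 0.5179, 0.4644, 0.5260, 0.3322, 0.3127; sum H = 2.1532 bits.
RT = a + bH = 325 + 60·2.1532 = 454.19 ms.

454 ms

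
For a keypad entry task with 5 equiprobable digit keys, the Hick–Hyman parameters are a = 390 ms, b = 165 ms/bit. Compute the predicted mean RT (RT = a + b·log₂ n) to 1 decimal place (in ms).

773.1 ms

log₂(5) = 2.3219 bits, so RT = 390 + 165 × 2.3219 ≈ 773.118 ms.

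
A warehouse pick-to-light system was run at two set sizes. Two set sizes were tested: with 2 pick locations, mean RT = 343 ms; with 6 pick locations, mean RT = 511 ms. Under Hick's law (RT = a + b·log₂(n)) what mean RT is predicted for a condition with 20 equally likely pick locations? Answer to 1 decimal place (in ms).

695.1 ms

RT is linear in log₂ n, so two points fix the line:
  b = (511 − 343) / (log₂ 6 − log₂ 2) = 168 / (2.5850 − 1) = 105.996 ms/bit
  a = 343 − 105.996 × 1 = 237.004 ms
Then RT(20) = 237.004 + 105.996 × log₂ 20 = 237.004 + 105.996 × 4.3219 ≈ 695.112 ms.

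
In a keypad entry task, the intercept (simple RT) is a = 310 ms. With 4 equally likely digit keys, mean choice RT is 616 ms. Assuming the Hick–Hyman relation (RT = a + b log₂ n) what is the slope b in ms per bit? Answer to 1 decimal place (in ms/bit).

log₂(4) = 2 bits.
b = (RT − a)/log₂ n = (616 − 310) / 2 = 153.000 ms/bit.

153.0 ms/bit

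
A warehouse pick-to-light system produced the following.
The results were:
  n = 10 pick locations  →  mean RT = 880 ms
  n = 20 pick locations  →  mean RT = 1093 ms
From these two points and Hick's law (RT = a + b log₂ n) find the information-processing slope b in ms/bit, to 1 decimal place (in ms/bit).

213.0 ms/bit

b = (RT₂ − RT₁)/(log₂ n₂ − log₂ n₁) = (1093 − 880)/(4.3219 − 3.3219) = 213.000 ms/bit.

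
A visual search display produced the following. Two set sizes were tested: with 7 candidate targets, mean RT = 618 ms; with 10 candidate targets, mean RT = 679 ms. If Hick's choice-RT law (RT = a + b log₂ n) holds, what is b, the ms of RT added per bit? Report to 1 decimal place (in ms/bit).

118.5 ms/bit

b = (RT₂ − RT₁)/(log₂ n₂ − log₂ n₁) = (679 − 618)/(3.3219 − 2.8074) = 118.545 ms/bit.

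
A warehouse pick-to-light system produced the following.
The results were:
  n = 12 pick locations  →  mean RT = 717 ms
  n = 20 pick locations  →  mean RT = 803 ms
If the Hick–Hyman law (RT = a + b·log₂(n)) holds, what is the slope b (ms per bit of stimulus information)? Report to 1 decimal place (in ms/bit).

116.7 ms/bit

The slope on a log₂ axis is (803 − 717) / (4.3219 − 3.5850) = 116.695 ms/bit.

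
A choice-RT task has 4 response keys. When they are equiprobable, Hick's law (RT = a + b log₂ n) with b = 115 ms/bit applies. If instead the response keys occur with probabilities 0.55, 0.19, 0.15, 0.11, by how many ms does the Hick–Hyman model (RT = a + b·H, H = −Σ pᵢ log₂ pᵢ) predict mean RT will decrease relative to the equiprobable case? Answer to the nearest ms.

36 ms

The RT saving is b·ΔH. Equiprobable H₀ = log₂(4) = 2.0000 bits; with the given probabilities H = 1.6904 bits.
b·(H₀ − H) = 115 × (2.0000 − 1.6904) = 35.60 ms.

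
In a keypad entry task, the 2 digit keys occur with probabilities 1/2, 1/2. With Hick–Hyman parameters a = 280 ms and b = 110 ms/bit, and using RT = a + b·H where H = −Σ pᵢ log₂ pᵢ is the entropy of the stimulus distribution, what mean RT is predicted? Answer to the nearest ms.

390 ms

Each term −pᵢ log₂ pᵢ: 0.5·1 + 0.5·1; summed, H = 1.000 bits.
Mean RT = a + bH = 280 + 110·1.000 = 390.00 ms.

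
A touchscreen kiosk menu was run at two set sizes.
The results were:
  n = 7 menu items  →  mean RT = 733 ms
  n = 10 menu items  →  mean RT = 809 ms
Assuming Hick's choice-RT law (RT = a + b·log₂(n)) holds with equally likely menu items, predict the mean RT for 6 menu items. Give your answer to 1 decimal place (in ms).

RT is linear in log₂ n, so two points fix the line:
  b = (809 − 733) / (log₂ 10 − log₂ 7) = 76 / (3.3219 − 2.8074) = 147.695 ms/bit
  a = 733 − 147.695 × 2.8074 = 318.367 ms
Then RT(6) = 318.367 + 147.695 × log₂ 6 = 318.367 + 147.695 × 2.5850 ≈ 700.154 ms.

700.2 ms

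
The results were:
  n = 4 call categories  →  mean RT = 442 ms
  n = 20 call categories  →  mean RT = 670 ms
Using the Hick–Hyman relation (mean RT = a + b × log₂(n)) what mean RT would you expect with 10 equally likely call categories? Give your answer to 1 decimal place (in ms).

RT is linear in log₂ n, so two points fix the line:
  b = (670 − 442) / (log₂ 20 − log₂ 4) = 228 / (4.3219 − 2) = 98.194 ms/bit
  a = 442 − 98.194 × 2 = 245.611 ms
Then RT(10) = 245.611 + 98.194 × log₂ 10 = 245.611 + 98.194 × 3.3219 ≈ 571.806 ms.

571.8 ms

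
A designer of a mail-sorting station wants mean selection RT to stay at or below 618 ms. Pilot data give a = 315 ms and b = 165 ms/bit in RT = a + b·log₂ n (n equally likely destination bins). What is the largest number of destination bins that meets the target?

Information budget: (618 − 315)/165 = 1.8364 bits, so n ≤ 2^1.8364 = 3.571 → at most 3.

3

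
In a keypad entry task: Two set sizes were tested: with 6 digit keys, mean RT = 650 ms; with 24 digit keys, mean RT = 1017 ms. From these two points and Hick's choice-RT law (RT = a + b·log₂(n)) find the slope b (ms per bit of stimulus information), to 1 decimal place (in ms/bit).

Slope: b = (1017 − 650) / (log₂ 24 − log₂ 6) = 367/2.0000 = 183.500 ms/bit.

183.5 ms/bit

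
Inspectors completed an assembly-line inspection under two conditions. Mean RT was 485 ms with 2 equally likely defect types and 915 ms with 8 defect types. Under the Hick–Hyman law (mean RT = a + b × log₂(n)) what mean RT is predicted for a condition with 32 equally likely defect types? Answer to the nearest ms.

Solve the two-equation system in a and b:
  b = (915 − 485) / (log₂ 8 − log₂ 2) = 430 / (3 − 1) = 215 ms/bit
  a = 485 − 215 × 1 = 270 ms
Then RT(32) = 270 + 215 × log₂ 32 = 270 + 215 × 5 ≈ 1345.000 ms.

1345 ms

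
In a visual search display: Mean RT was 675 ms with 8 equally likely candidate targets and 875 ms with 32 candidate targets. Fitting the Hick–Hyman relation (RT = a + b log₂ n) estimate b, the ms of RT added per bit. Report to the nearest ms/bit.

100 ms/bit

b = (RT₂ − RT₁)/(log₂ n₂ − log₂ n₁) = (875 − 675)/(5 − 3) = 100 ms/bit.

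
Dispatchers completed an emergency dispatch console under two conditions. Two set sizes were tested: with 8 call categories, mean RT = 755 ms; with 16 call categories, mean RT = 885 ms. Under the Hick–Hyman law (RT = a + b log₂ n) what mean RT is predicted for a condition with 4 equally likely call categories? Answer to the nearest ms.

625 ms

RT is linear in log₂ n, so two points fix the line:
  b = (885 − 755) / (log₂ 16 − log₂ 8) = 130 / (4 − 3) = 130 ms/bit
  a = 755 − 130 × 3 = 365 ms
Then RT(4) = 365 + 130 × log₂ 4 = 365 + 130 × 2 ≈ 625.000 ms.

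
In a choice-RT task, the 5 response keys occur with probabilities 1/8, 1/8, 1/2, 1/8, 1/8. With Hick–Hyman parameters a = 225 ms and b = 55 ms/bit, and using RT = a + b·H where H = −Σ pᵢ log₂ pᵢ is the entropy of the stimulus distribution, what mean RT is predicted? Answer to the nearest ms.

Each term −pᵢ log₂ pᵢ: 0.125·3 + 0.125·3 + 0.5·1 + 0.125·3 + 0.125·3; summed, H = 2.000 bits.
Mean RT = a + bH = 225 + 55·2.000 = 335.00 ms.

335 ms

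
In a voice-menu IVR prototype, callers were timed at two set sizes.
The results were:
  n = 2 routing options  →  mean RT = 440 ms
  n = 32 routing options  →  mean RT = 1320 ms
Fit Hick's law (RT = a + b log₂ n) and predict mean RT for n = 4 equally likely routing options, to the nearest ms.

RT is linear in log₂ n, so two points fix the line:
  b = (1320 − 440) / (log₂ 32 − log₂ 2) = 880 / (5 − 1) = 220 ms/bit
  a = 440 − 220 × 1 = 220 ms
Then RT(4) = 220 + 220 × log₂ 4 = 220 + 220 × 2 ≈ 660.000 ms.

660 ms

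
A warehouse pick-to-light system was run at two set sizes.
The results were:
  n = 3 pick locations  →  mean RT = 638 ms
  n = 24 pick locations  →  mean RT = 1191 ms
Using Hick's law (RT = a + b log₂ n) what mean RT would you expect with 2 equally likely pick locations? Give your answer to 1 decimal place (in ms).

With log₂ n on the abscissa the relation is linear; from the two conditions:
  b = (1191 − 638) / (log₂ 24 − log₂ 3) = 553 / (4.5850 − 1.5850) = 184.333 ms/bit
  a = 638 − 184.333 × 1.5850 = 345.839 ms
Then RT(2) = 345.839 + 184.333 × log₂ 2 = 345.839 + 184.333 × 1 ≈ 530.172 ms.

530.2 ms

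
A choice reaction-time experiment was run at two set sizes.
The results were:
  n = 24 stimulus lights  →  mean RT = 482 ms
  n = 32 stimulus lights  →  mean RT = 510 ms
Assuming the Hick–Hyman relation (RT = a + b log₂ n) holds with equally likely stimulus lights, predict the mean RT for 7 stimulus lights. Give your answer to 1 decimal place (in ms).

362.1 ms

With log₂ n on the abscissa the relation is linear; from the two conditions:
  b = (510 − 482) / (log₂ 32 − log₂ 24) = 28 / (5 − 4.5850) = 67.464 ms/bit
  a = 482 − 67.464 × 4.5850 = 172.681 ms
Then RT(7) = 172.681 + 67.464 × log₂ 7 = 172.681 + 67.464 × 2.8074 ≈ 362.076 ms.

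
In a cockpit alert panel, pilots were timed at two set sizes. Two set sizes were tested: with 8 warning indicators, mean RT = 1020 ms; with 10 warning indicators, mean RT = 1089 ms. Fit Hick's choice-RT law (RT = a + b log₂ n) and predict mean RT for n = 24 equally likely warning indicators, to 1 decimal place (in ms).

1359.7 ms

With log₂ n on the abscissa the relation is linear; from the two conditions:
  b = (1089 − 1020) / (log₂ 10 − log₂ 8) = 69 / (3.3219 − 3) = 214.334 ms/bit
  a = 1020 − 214.334 × 3 = 376.999 ms
Then RT(24) = 376.999 + 214.334 × log₂ 24 = 376.999 + 214.334 × 4.5850 ≈ 1359.711 ms.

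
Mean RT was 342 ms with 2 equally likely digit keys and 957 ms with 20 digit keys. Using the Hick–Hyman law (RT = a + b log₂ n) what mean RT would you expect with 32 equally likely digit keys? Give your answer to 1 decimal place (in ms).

1082.5 ms

RT is linear in log₂ n, so two points fix the line:
  b = (957 − 342) / (log₂ 20 − log₂ 2) = 615 / (4.3219 − 1) = 185.133 ms/bit
  a = 342 − 185.133 × 1 = 156.867 ms
Then RT(32) = 156.867 + 185.133 × log₂ 32 = 156.867 + 185.133 × 5 ≈ 1082.534 ms.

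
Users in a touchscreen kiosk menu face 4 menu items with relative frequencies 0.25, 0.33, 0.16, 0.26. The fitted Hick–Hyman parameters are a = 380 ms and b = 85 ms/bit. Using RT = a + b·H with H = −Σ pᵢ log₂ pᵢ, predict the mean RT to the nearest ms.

Entropy contributions −pᵢ log₂ pᵢ: 0.5000, 0.5278, 0.4230, 0.5053; sum H = 1.9561 bits.
RT = a + bH = 380 + 85·1.9561 = 546.27 ms.

546 ms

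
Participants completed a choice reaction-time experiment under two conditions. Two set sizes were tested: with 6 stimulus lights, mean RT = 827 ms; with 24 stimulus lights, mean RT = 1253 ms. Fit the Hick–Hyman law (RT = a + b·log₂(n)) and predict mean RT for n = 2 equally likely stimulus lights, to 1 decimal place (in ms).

489.4 ms

With log₂ n on the abscissa the relation is linear; from the two conditions:
  b = (1253 − 827) / (log₂ 24 − log₂ 6) = 426 / (4.5850 − 2.5850) = 213.000 ms/bit
  a = 827 − 213.000 × 2.5850 = 276.403 ms
Then RT(2) = 276.403 + 213.000 × log₂ 2 = 276.403 + 213.000 × 1 ≈ 489.403 ms.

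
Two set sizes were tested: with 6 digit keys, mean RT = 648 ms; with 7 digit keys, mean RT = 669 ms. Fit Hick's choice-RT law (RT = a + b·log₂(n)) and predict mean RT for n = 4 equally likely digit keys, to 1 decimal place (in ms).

592.8 ms

Fit slope and intercept:
  b = (669 − 648) / (log₂ 7 − log₂ 6) = 21 / (2.8074 − 2.5850) = 94.428 ms/bit
  a = 648 − 94.428 × 2.5850 = 403.908 ms
Then RT(4) = 403.908 + 94.428 × log₂ 4 = 403.908 + 94.428 × 2 ≈ 592.763 ms.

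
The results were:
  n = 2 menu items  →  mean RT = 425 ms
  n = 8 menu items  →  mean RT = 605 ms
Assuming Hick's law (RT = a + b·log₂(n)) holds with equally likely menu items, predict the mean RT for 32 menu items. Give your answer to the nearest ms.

785 ms

Solve the two-equation system in a and b:
  b = (605 − 425) / (log₂ 8 − log₂ 2) = 180 / (3 − 1) = 90 ms/bit
  a = 425 − 90 × 1 = 335 ms
Then RT(32) = 335 + 90 × log₂ 32 = 335 + 90 × 5 ≈ 785.000 ms.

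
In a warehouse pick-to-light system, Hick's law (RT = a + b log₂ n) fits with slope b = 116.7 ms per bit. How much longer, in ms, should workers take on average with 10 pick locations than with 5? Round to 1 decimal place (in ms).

116.7 ms

The intercept a cancels: ΔRT = b·(log₂ n₂ − log₂ n₁) = b·log₂(n₂/n₁).
log₂(10) − log₂(5) = log₂(10/5) = log₂(2) = 1.
ΔRT = 116.7 × 1.0000 = 116.700 ms.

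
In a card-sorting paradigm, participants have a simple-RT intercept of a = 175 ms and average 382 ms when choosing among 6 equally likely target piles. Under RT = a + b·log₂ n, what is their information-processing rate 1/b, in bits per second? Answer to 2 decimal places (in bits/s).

Choice component = 382 − 175 = 207 ms over log₂(6) = 2.5850 bits.
b = 207 / 2.5850 = 80.079 ms/bit, so 1/b = 12.488 bits/s.

12.49 bits/s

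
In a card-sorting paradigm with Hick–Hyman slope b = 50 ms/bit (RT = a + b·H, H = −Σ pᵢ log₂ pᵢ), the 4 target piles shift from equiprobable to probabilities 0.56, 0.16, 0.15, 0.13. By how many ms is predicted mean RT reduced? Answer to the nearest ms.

The RT saving is b·ΔH. Equiprobable H₀ = log₂(4) = 2.0000 bits; with the given probabilities H = 1.6846 bits.
b·(H₀ − H) = 50 × (2.0000 − 1.6846) = 15.77 ms.

16 ms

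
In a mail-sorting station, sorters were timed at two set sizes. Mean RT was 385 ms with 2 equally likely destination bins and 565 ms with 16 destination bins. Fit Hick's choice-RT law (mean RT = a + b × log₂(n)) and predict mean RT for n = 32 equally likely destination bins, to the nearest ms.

625 ms

Fit slope and intercept:
  b = (565 − 385) / (log₂ 16 − log₂ 2) = 180 / (4 − 1) = 60 ms/bit
  a = 385 − 60 × 1 = 325 ms
Then RT(32) = 325 + 60 × log₂ 32 = 325 + 60 × 5 ≈ 625.000 ms.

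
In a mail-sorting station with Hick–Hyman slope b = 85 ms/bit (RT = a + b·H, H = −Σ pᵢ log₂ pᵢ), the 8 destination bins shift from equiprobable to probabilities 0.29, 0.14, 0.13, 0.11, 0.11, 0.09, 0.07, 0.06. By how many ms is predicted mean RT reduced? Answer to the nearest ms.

Equiprobable entropy H₀ = log₂ 8 = 3.0000 bits.
Skewed entropy H = −Σ pᵢ log₂ pᵢ = 2.8230 bits.
ΔRT = b·(H₀ − H) = 85 × 0.1770 = 15.05 ms.

15 ms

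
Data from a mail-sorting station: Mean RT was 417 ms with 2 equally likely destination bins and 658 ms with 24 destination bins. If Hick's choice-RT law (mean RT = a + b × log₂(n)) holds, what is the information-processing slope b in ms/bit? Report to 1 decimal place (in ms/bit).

67.2 ms/bit

b = (RT₂ − RT₁)/(log₂ n₂ − log₂ n₁) = (658 − 417)/(4.5850 − 1) = 67.225 ms/bit.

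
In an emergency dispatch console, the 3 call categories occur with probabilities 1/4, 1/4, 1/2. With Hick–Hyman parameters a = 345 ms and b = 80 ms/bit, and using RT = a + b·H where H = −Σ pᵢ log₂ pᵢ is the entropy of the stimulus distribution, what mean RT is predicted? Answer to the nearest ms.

Each term −pᵢ log₂ pᵢ: 0.25·2 + 0.25·2 + 0.5·1; summed, H = 1.500 bits.
Mean RT = a + bH = 345 + 80·1.500 = 465.00 ms.

465 ms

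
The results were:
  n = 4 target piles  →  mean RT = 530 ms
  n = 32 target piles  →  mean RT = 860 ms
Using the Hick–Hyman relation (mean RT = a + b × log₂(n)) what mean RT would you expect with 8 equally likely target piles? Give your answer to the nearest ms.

RT is linear in log₂ n, so two points fix the line:
  b = (860 − 530) / (log₂ 32 − log₂ 4) = 330 / (5 − 2) = 110 ms/bit
  a = 530 − 110 × 2 = 310 ms
Then RT(8) = 310 + 110 × log₂ 8 = 310 + 110 × 3 ≈ 640.000 ms.

640 ms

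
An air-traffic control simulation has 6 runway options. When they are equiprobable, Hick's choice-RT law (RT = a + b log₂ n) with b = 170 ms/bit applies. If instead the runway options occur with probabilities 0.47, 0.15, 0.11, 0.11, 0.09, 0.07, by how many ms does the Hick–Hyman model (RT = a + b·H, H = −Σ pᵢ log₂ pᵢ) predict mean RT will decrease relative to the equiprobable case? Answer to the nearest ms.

The RT saving is b·ΔH. Equiprobable H₀ = log₂(6) = 2.5850 bits; with the given probabilities H = 2.2043 bits.
b·(H₀ − H) = 170 × (2.5850 − 2.2043) = 64.72 ms.

65 ms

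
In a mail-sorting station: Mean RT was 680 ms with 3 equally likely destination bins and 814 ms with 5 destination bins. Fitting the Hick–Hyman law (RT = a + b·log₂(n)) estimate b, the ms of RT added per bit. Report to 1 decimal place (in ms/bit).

b = (RT₂ − RT₁)/(log₂ n₂ − log₂ n₁) = (814 − 680)/(2.3219 − 1.5850) = 181.827 ms/bit.

181.8 ms/bit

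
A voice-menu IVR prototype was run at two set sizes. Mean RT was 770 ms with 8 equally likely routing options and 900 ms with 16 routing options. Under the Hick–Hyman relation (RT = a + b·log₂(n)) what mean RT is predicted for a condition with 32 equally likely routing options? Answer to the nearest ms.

With log₂ n on the abscissa the relation is linear; from the two conditions:
  b = (900 − 770) / (log₂ 16 − log₂ 8) = 130 / (4 − 3) = 130 ms/bit
  a = 770 − 130 × 3 = 380 ms
Then RT(32) = 380 + 130 × log₂ 32 = 380 + 130 × 5 ≈ 1030.000 ms.

1030 ms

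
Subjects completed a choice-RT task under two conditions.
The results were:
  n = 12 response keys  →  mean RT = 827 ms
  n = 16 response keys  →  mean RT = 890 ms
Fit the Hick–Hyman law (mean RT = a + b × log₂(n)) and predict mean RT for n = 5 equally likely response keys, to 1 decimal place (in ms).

635.3 ms

RT is linear in log₂ n, so two points fix the line:
  b = (890 − 827) / (log₂ 16 − log₂ 12) = 63 / (4 − 3.5850) = 151.794 ms/bit
  a = 827 − 151.794 × 3.5850 = 282.826 ms
Then RT(5) = 282.826 + 151.794 × log₂ 5 = 282.826 + 151.794 × 2.3219 ≈ 635.280 ms.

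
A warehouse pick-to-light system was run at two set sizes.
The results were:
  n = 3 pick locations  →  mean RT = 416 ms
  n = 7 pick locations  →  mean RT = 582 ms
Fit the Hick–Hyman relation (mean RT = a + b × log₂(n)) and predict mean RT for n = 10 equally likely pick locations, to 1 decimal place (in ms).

651.9 ms

Solve the two-equation system in a and b:
  b = (582 − 416) / (log₂ 7 − log₂ 3) = 166 / (2.8074 − 1.5850) = 135.799 ms/bit
  a = 416 − 135.799 × 1.5850 = 200.763 ms
Then RT(10) = 200.763 + 135.799 × log₂ 10 = 200.763 + 135.799 × 3.3219 ≈ 651.879 ms.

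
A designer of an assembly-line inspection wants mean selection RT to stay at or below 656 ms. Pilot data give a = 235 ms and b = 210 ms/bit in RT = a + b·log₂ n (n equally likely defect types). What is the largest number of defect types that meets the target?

Information budget: (656 − 235)/210 = 2.0048 bits, so n ≤ 2^2.0048 = 4.013 → at most 4.

4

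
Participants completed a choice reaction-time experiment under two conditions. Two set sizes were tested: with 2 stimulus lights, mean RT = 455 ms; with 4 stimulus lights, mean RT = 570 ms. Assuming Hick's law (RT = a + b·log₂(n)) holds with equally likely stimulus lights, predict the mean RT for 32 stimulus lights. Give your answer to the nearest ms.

915 ms

With log₂ n on the abscissa the relation is linear; from the two conditions:
  b = (570 − 455) / (log₂ 4 − log₂ 2) = 115 / (2 − 1) = 115 ms/bit
  a = 455 − 115 × 1 = 340 ms
Then RT(32) = 340 + 115 × log₂ 32 = 340 + 115 × 5 ≈ 915.000 ms.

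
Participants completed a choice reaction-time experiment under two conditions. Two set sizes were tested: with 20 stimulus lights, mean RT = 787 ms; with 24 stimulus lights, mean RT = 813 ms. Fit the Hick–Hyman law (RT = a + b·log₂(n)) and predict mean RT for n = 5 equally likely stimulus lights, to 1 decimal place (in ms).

589.3 ms

RT is linear in log₂ n, so two points fix the line:
  b = (813 − 787) / (log₂ 24 − log₂ 20) = 26 / (4.5850 − 4.3219) = 98.846 ms/bit
  a = 787 − 98.846 × 4.3219 = 359.793 ms
Then RT(5) = 359.793 + 98.846 × log₂ 5 = 359.793 + 98.846 × 2.3219 ≈ 589.307 ms.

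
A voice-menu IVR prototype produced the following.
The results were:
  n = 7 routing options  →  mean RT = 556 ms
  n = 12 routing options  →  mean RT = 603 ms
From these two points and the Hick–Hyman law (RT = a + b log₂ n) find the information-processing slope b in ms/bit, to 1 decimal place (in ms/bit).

Slope: b = (603 − 556) / (log₂ 12 − log₂ 7) = 47/0.7776 = 60.442 ms/bit.

60.4 ms/bit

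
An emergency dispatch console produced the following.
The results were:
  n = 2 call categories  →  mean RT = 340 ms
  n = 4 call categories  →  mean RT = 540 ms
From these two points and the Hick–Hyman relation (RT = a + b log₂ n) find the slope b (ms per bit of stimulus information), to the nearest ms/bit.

Slope: b = (540 − 340) / (log₂ 4 − log₂ 2) = 200/1.0000 = 200 ms/bit.

200 ms/bit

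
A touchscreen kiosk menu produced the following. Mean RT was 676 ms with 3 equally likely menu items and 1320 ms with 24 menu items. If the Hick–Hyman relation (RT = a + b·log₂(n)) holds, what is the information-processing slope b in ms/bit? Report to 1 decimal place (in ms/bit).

214.7 ms/bit

The slope on a log₂ axis is (1320 − 676) / (4.5850 − 1.5850) = 214.667 ms/bit.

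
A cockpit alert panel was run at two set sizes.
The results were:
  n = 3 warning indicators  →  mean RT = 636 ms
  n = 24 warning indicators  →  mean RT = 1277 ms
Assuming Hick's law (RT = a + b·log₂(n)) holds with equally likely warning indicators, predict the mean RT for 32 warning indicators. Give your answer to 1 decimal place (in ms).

1365.7 ms

Solve the two-equation system in a and b:
  b = (1277 − 636) / (log₂ 24 − log₂ 3) = 641 / (4.5850 − 1.5850) = 213.667 ms/bit
  a = 636 − 213.667 × 1.5850 = 297.346 ms
Then RT(32) = 297.346 + 213.667 × log₂ 32 = 297.346 + 213.667 × 5 ≈ 1365.680 ms.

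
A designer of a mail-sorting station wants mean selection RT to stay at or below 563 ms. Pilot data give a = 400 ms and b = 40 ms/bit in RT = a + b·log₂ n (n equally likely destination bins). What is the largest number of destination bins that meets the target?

Set 400 + 40·log₂ n ≤ 563 → log₂ n ≤ (563 − 400)/40 = 4.0750.
So n ≤ 2^4.0750 = 16.854; the largest integer n is 16.

16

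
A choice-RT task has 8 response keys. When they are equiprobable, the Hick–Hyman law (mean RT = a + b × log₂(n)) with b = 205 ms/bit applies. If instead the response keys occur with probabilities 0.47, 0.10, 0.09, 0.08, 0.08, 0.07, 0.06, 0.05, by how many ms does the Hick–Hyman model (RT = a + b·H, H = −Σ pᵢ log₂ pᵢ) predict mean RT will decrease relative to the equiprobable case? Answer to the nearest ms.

The RT saving is b·ΔH. Equiprobable H₀ = log₂(8) = 3.0000 bits; with the given probabilities H = 2.4680 bits.
b·(H₀ − H) = 205 × (3.0000 − 2.4680) = 109.06 ms.

109 ms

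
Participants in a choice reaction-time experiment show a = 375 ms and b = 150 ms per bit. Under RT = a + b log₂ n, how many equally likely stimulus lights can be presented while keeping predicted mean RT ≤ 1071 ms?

150·log₂ n ≤ 1071 − 375 = 696, giving log₂ n ≤ 4.6400 and n ≤ 24.933. The largest whole number is 24.

24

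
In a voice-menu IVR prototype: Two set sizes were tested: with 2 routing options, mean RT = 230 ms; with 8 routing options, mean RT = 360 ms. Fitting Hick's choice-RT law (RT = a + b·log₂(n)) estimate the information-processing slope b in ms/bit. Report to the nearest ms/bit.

65 ms/bit

The slope on a log₂ axis is (360 − 230) / (3 − 1) = 65 ms/bit.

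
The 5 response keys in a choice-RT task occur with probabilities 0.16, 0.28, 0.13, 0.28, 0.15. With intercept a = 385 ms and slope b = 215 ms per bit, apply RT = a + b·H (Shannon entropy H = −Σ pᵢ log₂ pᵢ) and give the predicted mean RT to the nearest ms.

Entropy contributions −pᵢ log₂ pᵢ: 0.4230, 0.5142, 0.3826, 0.5142, 0.4105; sum H = 2.2446 bits.
RT = a + bH = 385 + 215·2.2446 = 867.60 ms.

868 ms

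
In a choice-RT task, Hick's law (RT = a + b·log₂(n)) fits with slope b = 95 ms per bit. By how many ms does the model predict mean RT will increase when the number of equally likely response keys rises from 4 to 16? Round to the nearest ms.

Only the slope matters, since a is common to both: ΔRT = b·log₂(n₂/n₁).
log₂(16) − log₂(4) = log₂(16/4) = log₂(4) = 2.
ΔRT = 95 × 2.0000 = 190.000 ms.

190 ms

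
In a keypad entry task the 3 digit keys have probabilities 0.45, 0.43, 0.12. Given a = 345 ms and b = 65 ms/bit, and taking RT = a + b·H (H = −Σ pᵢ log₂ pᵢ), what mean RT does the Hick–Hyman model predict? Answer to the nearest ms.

437 ms

H = 0.45·log₂(1/0.45) + 0.43·log₂(1/0.43) + 0.12·log₂(1/0.12) = 1.4090 bits.
RT = 345 + 65 × 1.4090 = 436.59 ms.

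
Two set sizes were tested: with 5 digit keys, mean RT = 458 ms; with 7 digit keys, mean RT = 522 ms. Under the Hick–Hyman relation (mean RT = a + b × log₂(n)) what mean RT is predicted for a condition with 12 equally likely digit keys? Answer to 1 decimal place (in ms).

624.5 ms

Solve the two-equation system in a and b:
  b = (522 − 458) / (log₂ 7 − log₂ 5) = 64 / (2.8074 − 2.3219) = 131.843 ms/bit
  a = 458 − 131.843 × 2.3219 = 151.871 ms
Then RT(12) = 151.871 + 131.843 × log₂ 12 = 151.871 + 131.843 × 3.5850 ≈ 624.522 ms.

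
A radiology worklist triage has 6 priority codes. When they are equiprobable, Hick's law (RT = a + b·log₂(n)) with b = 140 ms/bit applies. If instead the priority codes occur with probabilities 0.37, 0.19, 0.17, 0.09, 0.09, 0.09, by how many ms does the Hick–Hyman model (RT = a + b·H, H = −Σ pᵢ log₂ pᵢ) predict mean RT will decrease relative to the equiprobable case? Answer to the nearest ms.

The RT saving is b·ΔH. Equiprobable H₀ = log₂(6) = 2.5850 bits; with the given probabilities H = 2.3585 bits.
b·(H₀ − H) = 140 × (2.5850 − 2.3585) = 31.70 ms.

32 ms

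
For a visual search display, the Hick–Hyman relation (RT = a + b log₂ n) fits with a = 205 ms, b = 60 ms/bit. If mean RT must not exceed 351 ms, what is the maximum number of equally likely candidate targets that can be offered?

Set 205 + 60·log₂ n ≤ 351 → log₂ n ≤ (351 − 205)/60 = 2.4333.
So n ≤ 2^2.4333 = 5.401; the largest integer n is 5.

5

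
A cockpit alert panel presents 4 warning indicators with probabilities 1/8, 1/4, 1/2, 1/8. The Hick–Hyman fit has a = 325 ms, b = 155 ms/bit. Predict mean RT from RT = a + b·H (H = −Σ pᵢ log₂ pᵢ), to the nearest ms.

H = −Σ pᵢ log₂ pᵢ = 0.125·3 + 0.25·2 + 0.5·1 + 0.125·3 = 1.750 bits.
RT = 325 + 155 × 1.750 = 596.25 ms.

596 ms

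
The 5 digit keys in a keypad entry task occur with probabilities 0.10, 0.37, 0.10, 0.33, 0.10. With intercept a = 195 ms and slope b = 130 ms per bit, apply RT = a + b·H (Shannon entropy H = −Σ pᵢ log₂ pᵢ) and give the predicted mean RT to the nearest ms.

H = 0.10·log₂(1/0.10) + 0.37·log₂(1/0.37) + 0.10·log₂(1/0.10) + 0.33·log₂(1/0.33) + 0.10·log₂(1/0.10) = 2.0551 bits.
RT = 195 + 130 × 2.0551 = 462.17 ms.

462 ms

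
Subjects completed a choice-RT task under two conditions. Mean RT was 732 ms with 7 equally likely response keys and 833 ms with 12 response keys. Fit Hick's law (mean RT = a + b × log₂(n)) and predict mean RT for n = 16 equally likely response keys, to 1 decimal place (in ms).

886.9 ms

Fit slope and intercept:
  b = (833 − 732) / (log₂ 12 − log₂ 7) = 101 / (3.5850 − 2.8074) = 129.886 ms/bit
  a = 732 − 129.886 × 2.8074 = 367.365 ms
Then RT(16) = 367.365 + 129.886 × log₂ 16 = 367.365 + 129.886 × 4 ≈ 886.907 ms.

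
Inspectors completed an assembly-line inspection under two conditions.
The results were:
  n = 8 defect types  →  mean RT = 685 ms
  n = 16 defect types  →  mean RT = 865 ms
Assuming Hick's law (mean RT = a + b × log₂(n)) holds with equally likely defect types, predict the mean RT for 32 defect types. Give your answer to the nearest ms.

RT is linear in log₂ n, so two points fix the line:
  b = (865 − 685) / (log₂ 16 − log₂ 8) = 180 / (4 − 3) = 180 ms/bit
  a = 685 − 180 × 3 = 145 ms
Then RT(32) = 145 + 180 × log₂ 32 = 145 + 180 × 5 ≈ 1045.000 ms.

1045 ms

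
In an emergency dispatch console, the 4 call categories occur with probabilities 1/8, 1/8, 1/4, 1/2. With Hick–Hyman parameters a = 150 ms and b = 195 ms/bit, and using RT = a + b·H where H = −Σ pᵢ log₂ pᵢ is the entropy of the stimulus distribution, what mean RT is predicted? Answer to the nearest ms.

Each term −pᵢ log₂ pᵢ: 0.125·3 + 0.125·3 + 0.25·2 + 0.5·1; summed, H = 1.750 bits.
Mean RT = a + bH = 150 + 195·1.750 = 491.25 ms.

491 ms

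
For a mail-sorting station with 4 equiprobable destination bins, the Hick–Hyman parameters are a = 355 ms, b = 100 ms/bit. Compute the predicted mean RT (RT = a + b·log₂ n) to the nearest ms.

log₂(4) = 2 bits, so RT = 355 + 100 × 2 ≈ 555.000 ms.

555 ms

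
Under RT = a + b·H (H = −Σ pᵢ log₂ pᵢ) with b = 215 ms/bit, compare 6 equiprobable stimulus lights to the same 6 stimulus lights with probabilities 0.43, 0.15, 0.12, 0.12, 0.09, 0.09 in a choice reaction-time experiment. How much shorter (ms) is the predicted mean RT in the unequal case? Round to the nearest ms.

Equiprobable entropy H₀ = log₂ 6 = 2.5850 bits.
Skewed entropy H = −Σ pᵢ log₂ pᵢ = 2.2936 bits.
ΔRT = b·(H₀ − H) = 215 × 0.2914 = 62.65 ms.

63 ms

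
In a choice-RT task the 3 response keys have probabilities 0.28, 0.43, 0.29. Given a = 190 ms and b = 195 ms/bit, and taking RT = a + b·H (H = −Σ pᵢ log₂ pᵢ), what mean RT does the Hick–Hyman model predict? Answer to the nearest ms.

H = 0.28·log₂(1/0.28) + 0.43·log₂(1/0.43) + 0.29·log₂(1/0.29) = 1.5557 bits.
RT = 190 + 195 × 1.5557 = 493.36 ms.

493 ms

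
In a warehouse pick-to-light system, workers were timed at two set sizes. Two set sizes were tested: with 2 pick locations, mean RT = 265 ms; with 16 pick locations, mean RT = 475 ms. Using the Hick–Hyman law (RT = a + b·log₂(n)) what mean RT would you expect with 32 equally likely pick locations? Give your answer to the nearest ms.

Fit slope and intercept:
  b = (475 − 265) / (log₂ 16 − log₂ 2) = 210 / (4 − 1) = 70 ms/bit
  a = 265 − 70 × 1 = 195 ms
Then RT(32) = 195 + 70 × log₂ 32 = 195 + 70 × 5 ≈ 545.000 ms.

545 ms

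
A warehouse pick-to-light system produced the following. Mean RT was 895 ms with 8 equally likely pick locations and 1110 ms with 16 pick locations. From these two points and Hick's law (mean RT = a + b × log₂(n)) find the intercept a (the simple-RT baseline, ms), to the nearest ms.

b = (RT₂ − RT₁)/(log₂ n₂ − log₂ n₁) = (1110 − 895)/(4 − 3) = 215 ms/bit.
a = RT₁ − b·log₂ n₁ = 895 − 215 × 3 = 250.000 ms.

250 ms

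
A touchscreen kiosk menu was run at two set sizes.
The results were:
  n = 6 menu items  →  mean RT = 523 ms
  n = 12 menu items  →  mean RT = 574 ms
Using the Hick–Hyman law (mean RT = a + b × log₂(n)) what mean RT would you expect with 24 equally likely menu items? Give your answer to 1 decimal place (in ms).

With log₂ n on the abscissa the relation is linear; from the two conditions:
  b = (574 − 523) / (log₂ 12 − log₂ 6) = 51 / (3.5850 − 2.5850) = 51.000 ms/bit
  a = 523 − 51.000 × 2.5850 = 391.167 ms
Then RT(24) = 391.167 + 51.000 × log₂ 24 = 391.167 + 51.000 × 4.5850 ≈ 625.000 ms.

625.0 ms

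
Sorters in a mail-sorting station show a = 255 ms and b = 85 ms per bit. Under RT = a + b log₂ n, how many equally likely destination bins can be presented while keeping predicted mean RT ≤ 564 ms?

Information budget: (564 − 255)/85 = 3.6353 bits, so n ≤ 2^3.6353 = 12.426 → at most 12.

12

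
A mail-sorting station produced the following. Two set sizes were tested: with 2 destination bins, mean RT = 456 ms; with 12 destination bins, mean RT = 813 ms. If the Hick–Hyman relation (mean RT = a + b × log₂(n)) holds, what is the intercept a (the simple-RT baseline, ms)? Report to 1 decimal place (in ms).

317.9 ms

The slope on a log₂ axis is (813 − 456) / (3.5850 − 1) = 138.106 ms/bit.
a = RT₁ − b·log₂ n₁ = 456 − 138.106 × 1 = 317.894 ms.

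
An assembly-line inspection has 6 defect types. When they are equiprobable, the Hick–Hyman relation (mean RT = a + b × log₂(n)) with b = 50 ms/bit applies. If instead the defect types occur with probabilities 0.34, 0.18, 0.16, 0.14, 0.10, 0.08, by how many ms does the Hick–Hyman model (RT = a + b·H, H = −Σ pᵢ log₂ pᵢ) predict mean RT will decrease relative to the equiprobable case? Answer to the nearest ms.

The RT saving is b·ΔH. Equiprobable H₀ = log₂(6) = 2.5850 bits; with the given probabilities H = 2.4183 bits.
b·(H₀ − H) = 50 × (2.5850 − 2.4183) = 8.33 ms.

8 ms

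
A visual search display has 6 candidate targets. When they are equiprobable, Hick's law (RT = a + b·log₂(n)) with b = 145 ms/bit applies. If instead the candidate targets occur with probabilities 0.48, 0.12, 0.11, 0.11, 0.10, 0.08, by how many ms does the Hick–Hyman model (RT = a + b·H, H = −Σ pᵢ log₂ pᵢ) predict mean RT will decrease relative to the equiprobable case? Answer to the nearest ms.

56 ms

Equiprobable entropy H₀ = log₂ 6 = 2.5850 bits.
Skewed entropy H = −Σ pᵢ log₂ pᵢ = 2.1996 bits.
ΔRT = b·(H₀ − H) = 145 × 0.3854 = 55.88 ms.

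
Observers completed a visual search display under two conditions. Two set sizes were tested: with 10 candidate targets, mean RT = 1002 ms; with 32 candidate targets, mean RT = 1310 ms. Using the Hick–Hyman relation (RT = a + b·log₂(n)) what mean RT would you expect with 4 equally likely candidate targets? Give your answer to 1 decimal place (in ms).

With log₂ n on the abscissa the relation is linear; from the two conditions:
  b = (1310 − 1002) / (log₂ 32 − log₂ 10) = 308 / (5 − 3.3219) = 183.544 ms/bit
  a = 1002 − 183.544 × 3.3219 = 392.280 ms
Then RT(4) = 392.280 + 183.544 × log₂ 4 = 392.280 + 183.544 × 2 ≈ 759.368 ms.

759.4 ms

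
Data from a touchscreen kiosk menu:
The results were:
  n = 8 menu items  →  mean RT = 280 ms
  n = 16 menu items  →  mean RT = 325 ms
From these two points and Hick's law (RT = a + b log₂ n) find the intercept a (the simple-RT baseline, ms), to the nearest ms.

Slope: b = (325 − 280) / (log₂ 16 − log₂ 8) = 45/1.0000 = 45 ms/bit.
Intercept: a = 280 − 45·log₂(8) = 145.000 ms.

145 ms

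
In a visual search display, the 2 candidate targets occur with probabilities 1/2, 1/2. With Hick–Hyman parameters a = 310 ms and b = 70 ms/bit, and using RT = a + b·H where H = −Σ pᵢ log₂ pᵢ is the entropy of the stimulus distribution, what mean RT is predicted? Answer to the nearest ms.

380 ms

H = −Σ pᵢ log₂ pᵢ = 0.5·1 + 0.5·1 = 1.000 bits.
RT = 310 + 70 × 1.000 = 380.00 ms.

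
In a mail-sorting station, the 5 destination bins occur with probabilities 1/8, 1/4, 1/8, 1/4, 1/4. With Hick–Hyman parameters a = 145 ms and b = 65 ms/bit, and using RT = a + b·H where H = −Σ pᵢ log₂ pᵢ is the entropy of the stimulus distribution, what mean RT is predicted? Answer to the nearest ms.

Each term −pᵢ log₂ pᵢ: 0.125·3 + 0.25·2 + 0.125·3 + 0.25·2 + 0.25·2; summed, H = 2.250 bits.
Mean RT = a + bH = 145 + 65·2.250 = 291.25 ms.

291 ms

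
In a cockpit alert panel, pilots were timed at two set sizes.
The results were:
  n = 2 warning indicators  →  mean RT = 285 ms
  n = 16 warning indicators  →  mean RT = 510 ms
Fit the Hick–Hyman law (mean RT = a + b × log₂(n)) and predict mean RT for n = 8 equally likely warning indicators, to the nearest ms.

RT is linear in log₂ n, so two points fix the line:
  b = (510 − 285) / (log₂ 16 − log₂ 2) = 225 / (4 − 1) = 75 ms/bit
  a = 285 − 75 × 1 = 210 ms
Then RT(8) = 210 + 75 × log₂ 8 = 210 + 75 × 3 ≈ 435.000 ms.

435 ms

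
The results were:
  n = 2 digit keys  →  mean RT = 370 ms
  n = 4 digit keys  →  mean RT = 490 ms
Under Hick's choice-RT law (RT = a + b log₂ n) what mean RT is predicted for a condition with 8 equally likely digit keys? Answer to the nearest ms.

610 ms

With log₂ n on the abscissa the relation is linear; from the two conditions:
  b = (490 − 370) / (log₂ 4 − log₂ 2) = 120 / (2 − 1) = 120 ms/bit
  a = 370 − 120 × 1 = 250 ms
Then RT(8) = 250 + 120 × log₂ 8 = 250 + 120 × 3 ≈ 610.000 ms.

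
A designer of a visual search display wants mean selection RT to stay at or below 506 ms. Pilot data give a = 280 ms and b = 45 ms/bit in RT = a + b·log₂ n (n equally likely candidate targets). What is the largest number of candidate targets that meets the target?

45·log₂ n ≤ 506 − 280 = 226, giving log₂ n ≤ 5.0222 and n ≤ 32.497. The largest whole number is 32.

32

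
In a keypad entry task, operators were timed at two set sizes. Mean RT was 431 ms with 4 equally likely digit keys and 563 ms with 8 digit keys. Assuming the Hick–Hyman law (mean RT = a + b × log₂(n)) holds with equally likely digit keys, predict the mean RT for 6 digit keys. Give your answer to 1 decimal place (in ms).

RT is linear in log₂ n, so two points fix the line:
  b = (563 − 431) / (log₂ 8 − log₂ 4) = 132 / (3 − 2) = 132.000 ms/bit
  a = 431 − 132.000 × 2 = 167.000 ms
Then RT(6) = 167.000 + 132.000 × log₂ 6 = 167.000 + 132.000 × 2.5850 ≈ 508.215 ms.

508.2 ms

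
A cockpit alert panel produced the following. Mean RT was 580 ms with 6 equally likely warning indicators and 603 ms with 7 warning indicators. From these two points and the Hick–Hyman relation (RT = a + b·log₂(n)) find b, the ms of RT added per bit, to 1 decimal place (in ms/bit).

103.4 ms/bit

b = (RT₂ − RT₁)/(log₂ n₂ − log₂ n₁) = (603 − 580)/(2.8074 − 2.5850) = 103.421 ms/bit.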